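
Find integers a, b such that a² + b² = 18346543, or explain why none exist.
Not possible

Factorization: 18346543 = 61 × 67^3
By Fermat: n is sum of two squares iff every prime p ≡ 3 (mod 4) appears to even power.
Prime(s) ≡ 3 (mod 4) with odd exponent: [(67, 3)]
Therefore 18346543 cannot be expressed as a² + b².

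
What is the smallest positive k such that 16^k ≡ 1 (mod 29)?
7

29 is prime, so ord(16) divides φ(29) = 28.
Divisors of 28: 1, 2, 4, 7, 14, 28.
Repeated squaring: 16^1 ≡ 16, 16^2 ≡ 24, 16^4 ≡ 25, 16^8 ≡ 16, 16^16 ≡ 24 (mod 29).
Test 16^d mod 29 for each divisor d in increasing order:
16^1 ≡ 16
16^2 ≡ 24
16^4 ≡ 25
16^7 = 16^4·16^2·16^1 ≡ 1  ← first divisor giving 1
The order is 7.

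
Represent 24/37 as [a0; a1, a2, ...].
[0; 1, 1, 1, 5, 2]

Euclidean algorithm steps:
24 = 0 × 37 + 24
37 = 1 × 24 + 13
24 = 1 × 13 + 11
13 = 1 × 11 + 2
11 = 5 × 2 + 1
2 = 2 × 1 + 0
Continued fraction: [0; 1, 1, 1, 5, 2]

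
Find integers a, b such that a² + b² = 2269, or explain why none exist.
30² + 37² (a=30, b=37)

Factorization: 2269 = 2269
By Fermat: n is sum of two squares iff every prime p ≡ 3 (mod 4) appears to even power.
All primes ≡ 3 (mod 4) appear to even power.
Search a = 0, 1, 2, … for 2269 - a² a perfect square: first hit at a = 30: 2269 - 900 = 1369 = 37².
2269 = 30² + 37² = 900 + 1369 ✓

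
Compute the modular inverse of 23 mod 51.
20

gcd(23, 51) = 1, so the inverse exists.
Extended Euclidean algorithm on (51, 23):
51 = 2 × 23 + 5  ⟹  5 = (1)·51 + (-2)·23
23 = 4 × 5 + 3  ⟹  3 = (-4)·51 + (9)·23
5 = 1 × 3 + 2  ⟹  2 = (5)·51 + (-11)·23
3 = 1 × 2 + 1  ⟹  1 = (-9)·51 + (20)·23
So (20)·23 ≡ 1 (mod 51), i.e. 23^(-1) ≡ 20 (mod 51).
Check: 23 × 20 = 460 ≡ 1 (mod 51)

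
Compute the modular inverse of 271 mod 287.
269

gcd(271, 287) = 1, so the inverse exists.
Extended Euclidean algorithm on (287, 271):
287 = 1 × 271 + 16  ⟹  16 = (1)·287 + (-1)·271
271 = 16 × 16 + 15  ⟹  15 = (-16)·287 + (17)·271
16 = 1 × 15 + 1  ⟹  1 = (17)·287 + (-18)·271
So (-18)·271 ≡ 1 (mod 287), i.e. 271^(-1) ≡ -18 ≡ 269 (mod 287).
Check: 271 × 269 = 72899 ≡ 1 (mod 287)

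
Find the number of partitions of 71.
4697205

p(n) counts ways to write n as a sum of positive integers (order ignored).
Euler's pentagonal recurrence: p(k) = p(k-1) + p(k-2) - p(k-5) - p(k-7) + p(k-12) + p(k-15) - ... (offsets j(3j∓1)/2, signs ++--, p(0)=1, p(<0)=0).
DP table for k = 0..70: p(0)=1, p(1)=1, p(2)=2, p(3)=3, p(4)=5, p(5)=7, p(6)=11, p(7)=15, p(8)=22, p(9)=30, p(10)=42, p(11)=56, p(12)=77, p(13)=101, p(14)=135, p(15)=176, p(16)=231, p(17)=297, p(18)=385, p(19)=490, p(20)=627, p(21)=792, p(22)=1002, p(23)=1255, p(24)=1575, p(25)=1958, p(26)=2436, p(27)=3010, p(28)=3718, p(29)=4565, p(30)=5604, p(31)=6842, p(32)=8349, p(33)=10143, p(34)=12310, p(35)=14883, p(36)=17977, p(37)=21637, p(38)=26015, p(39)=31185, p(40)=37338, p(41)=44583, p(42)=53174, p(43)=63261, p(44)=75175, p(45)=89134, p(46)=105558, p(47)=124754, p(48)=147273, p(49)=173525, p(50)=204226, p(51)=239943, p(52)=281589, p(53)=329931, p(54)=386155, p(55)=451276, p(56)=526823, p(57)=614154, p(58)=715220, p(59)=831820, p(60)=966467, p(61)=1121505, p(62)=1300156, p(63)=1505499, p(64)=1741630, p(65)=2012558, p(66)=2323520, p(67)=2679689, p(68)=3087735, p(69)=3554345, p(70)=4087968.
Final step: p(71) = p(70) + p(69) - p(66) - p(64) + p(59) + p(56) - p(49) - p(45) + p(36) + p(31) - p(20) - p(14) + p(1)
= 4087968 + 3554345 - 2323520 - 1741630 + 831820 + 526823 - 173525 - 89134 + 17977 + 6842 - 627 - 135 + 1
= 4697205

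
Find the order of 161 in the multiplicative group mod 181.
45

181 is prime, so ord(161) divides φ(181) = 180.
Divisors of 180: 1, 2, 3, 4, 5, 6, 9, 10, 12, 15, 18, 20, 30, 36, 45, 60, 90, 180.
Repeated squaring: 161^1 ≡ 161, 161^2 ≡ 38, 161^4 ≡ 177, 161^8 ≡ 16, 161^16 ≡ 75, 161^32 ≡ 14, 161^64 ≡ 15, 161^128 ≡ 44 (mod 181).
Test 161^d mod 181 for each divisor d in increasing order:
161^1 ≡ 161
161^2 ≡ 38
161^3 = 161^2·161^1 ≡ 145
161^4 ≡ 177
161^5 = 161^4·161^1 ≡ 80
161^6 = 161^4·161^2 ≡ 29
161^9 = 161^8·161^1 ≡ 42
161^10 = 161^8·161^2 ≡ 65
161^12 = 161^8·161^4 ≡ 117
161^15 = 161^8·161^4·161^2·161^1 ≡ 132
161^18 = 161^16·161^2 ≡ 135
161^20 = 161^16·161^4 ≡ 62
161^30 = 161^16·161^8·161^4·161^2 ≡ 48
161^36 = 161^32·161^4 ≡ 125
161^45 = 161^32·161^8·161^4·161^1 ≡ 1  ← first divisor giving 1
The order is 45.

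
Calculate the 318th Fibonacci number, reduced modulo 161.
153

Matrix identity: Q^n = [[F_(n+1), F_n], [F_n, F_(n-1)]] with Q = [[1,1],[1,0]].
n = 318 = 100111110₂. Square-and-multiply, entries mod 161:
Q^1 = [[1,1],[1,0]]
Q^2 = (Q^1)² = [[2,1],[1,1]]
Q^4 = (Q^2)² = [[5,3],[3,2]]
Q^9 = (Q^4)²·Q = [[55,34],[34,21]]
Q^19 = (Q^9)²·Q = [[3,156],[156,8]]
Q^39 = (Q^19)²·Q = [[140,34],[34,106]]
Q^79 = (Q^39)²·Q = [[140,148],[148,153]]
Q^159 = (Q^79)²·Q = [[21,127],[127,55]]
Q^318 = (Q^159)² = [[148,153],[153,156]]
F_318 mod 161 = Q^318[0][1] = 153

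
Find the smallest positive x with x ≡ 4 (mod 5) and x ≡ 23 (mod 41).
64

Using Chinese Remainder Theorem:
M = 5 × 41 = 205
M1 = 41, M2 = 5
y1 = 41^(-1) mod 5 = 1
y2 = 5^(-1) mod 41 = 33
x = (4×41×1 + 23×5×33) mod 205 = 64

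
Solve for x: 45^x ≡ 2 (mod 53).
9

Baby-step giant-step with step n = ⌈√53⌉ = 8.
Baby steps 45^j mod 53 (j:value) for j=0..7: 0:1, 1:45, 2:11, 3:18, 4:15, 5:39, 6:6, 7:5.
Giant-step multiplier: 45^(-8) ≡ 45^(52-8) = 45^44 ≡ 49 (mod 53).
Giant steps γ_i = 2·49^i mod 53: γ_0=2, γ_1=45 (in table at j=1).
x = i·n + j = 1·8 + 1 = 9.
Check: 45^9 ≡ 2 (mod 53).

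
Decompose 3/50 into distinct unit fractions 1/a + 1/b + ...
1/17 + 1/850

Greedy algorithm:
3/50: ceiling(50/3) = 17, use 1/17
1/850: ceiling(850/1) = 850, use 1/850
Result: 3/50 = 1/17 + 1/850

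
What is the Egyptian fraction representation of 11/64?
1/6 + 1/192

Greedy algorithm:
11/64: ceiling(64/11) = 6, use 1/6
1/192: ceiling(192/1) = 192, use 1/192
Result: 11/64 = 1/6 + 1/192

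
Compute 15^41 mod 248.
15

Repeated squaring. Binary of 41 = 101001.
15^1 ≡ 15 (mod 248); 15^2 ≡ 225 (mod 248); 15^4 ≡ 33 (mod 248); 15^8 ≡ 97 (mod 248); 15^16 ≡ 233 (mod 248); 15^32 ≡ 225 (mod 248)
15^41 = 15^1 × 15^8 × 15^32 ≡ 15 (mod 248)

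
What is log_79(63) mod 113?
106

Baby-step giant-step with step n = ⌈√113⌉ = 11.
Baby steps 79^j mod 113 (j:value) for j=0..10: 0:1, 1:79, 2:26, 3:20, 4:111, 5:68, 6:61, 7:73, 8:4, 9:90, 10:104.
Giant-step multiplier: 79^(-11) ≡ 79^(112-11) = 79^101 ≡ 89 (mod 113).
Giant steps γ_i = 63·89^i mod 113: γ_0=63, γ_1=70, γ_2=15, γ_3=92, γ_4=52, γ_5=108, γ_6=7, γ_7=58, γ_8=77, γ_9=73 (in table at j=7).
x = i·n + j = 9·11 + 7 = 106.
Check: 79^106 ≡ 63 (mod 113).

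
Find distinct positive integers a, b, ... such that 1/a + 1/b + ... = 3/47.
1/16 + 1/752

Greedy algorithm:
3/47: ceiling(47/3) = 16, use 1/16
1/752: ceiling(752/1) = 752, use 1/752
Result: 3/47 = 1/16 + 1/752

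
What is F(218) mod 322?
321

Matrix identity: Q^n = [[F_(n+1), F_n], [F_n, F_(n-1)]] with Q = [[1,1],[1,0]].
n = 218 = 11011010₂. Square-and-multiply, entries mod 322:
Q^1 = [[1,1],[1,0]]
Q^3 = (Q^1)²·Q = [[3,2],[2,1]]
Q^6 = (Q^3)² = [[13,8],[8,5]]
Q^13 = (Q^6)²·Q = [[55,233],[233,144]]
Q^27 = (Q^13)²·Q = [[319,320],[320,321]]
Q^54 = (Q^27)² = [[13,8],[8,5]]
Q^109 = (Q^54)²·Q = [[55,233],[233,144]]
Q^218 = (Q^109)² = [[320,321],[321,321]]
F_218 mod 322 = Q^218[0][1] = 321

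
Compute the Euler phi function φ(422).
210

422 = 2 × 211
φ(n) = n × ∏(1 - 1/p) for each prime p dividing n
φ(422) = 422 × (1 - 1/2) × (1 - 1/211) = 210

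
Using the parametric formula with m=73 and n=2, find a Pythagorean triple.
(5325, 292, 5333)

Euclid's formula: a = m² - n², b = 2mn, c = m² + n²
m = 73, n = 2
a = 73² - 2² = 5329 - 4 = 5325
b = 2 × 73 × 2 = 292
c = 73² + 2² = 5329 + 4 = 5333
Verification: 5325² + 292² = 28355625 + 85264 = 28440889 = 5333² ✓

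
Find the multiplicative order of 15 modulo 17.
8

17 is prime, so ord(15) divides φ(17) = 16.
Divisors of 16: 1, 2, 4, 8, 16.
Repeated squaring: 15^1 ≡ 15, 15^2 ≡ 4, 15^4 ≡ 16, 15^8 ≡ 1, 15^16 ≡ 1 (mod 17).
Test 15^d mod 17 for each divisor d in increasing order:
15^1 ≡ 15
15^2 ≡ 4
15^4 ≡ 16
15^8 ≡ 1  ← first divisor giving 1
The order is 8.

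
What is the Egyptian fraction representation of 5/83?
1/17 + 1/706 + 1/996166

Greedy algorithm:
5/83: ceiling(83/5) = 17, use 1/17
2/1411: ceiling(1411/2) = 706, use 1/706
1/996166: ceiling(996166/1) = 996166, use 1/996166
Result: 5/83 = 1/17 + 1/706 + 1/996166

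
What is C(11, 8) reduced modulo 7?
4

Using Lucas' theorem:
Write n=11 and k=8 in base 7:
n in base 7: [1, 4]
k in base 7: [1, 1]
C(11,8) mod 7 = ∏ C(n_i, k_i) mod 7
Digit binomials (mod 7): C(1,1) = 1; C(4,1) = 4
Product: 1 × 4 = 4 ≡ 4 (mod 7)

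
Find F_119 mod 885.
61

Matrix identity: Q^n = [[F_(n+1), F_n], [F_n, F_(n-1)]] with Q = [[1,1],[1,0]].
n = 119 = 1110111₂. Square-and-multiply, entries mod 885:
Q^1 = [[1,1],[1,0]]
Q^3 = (Q^1)²·Q = [[3,2],[2,1]]
Q^7 = (Q^3)²·Q = [[21,13],[13,8]]
Q^14 = (Q^7)² = [[610,377],[377,233]]
Q^29 = (Q^14)²·Q = [[140,44],[44,96]]
Q^59 = (Q^29)²·Q = [[60,296],[296,649]]
Q^119 = (Q^59)²·Q = [[180,61],[61,119]]
F_119 mod 885 = Q^119[0][1] = 61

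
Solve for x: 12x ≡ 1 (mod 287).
24

gcd(12, 287) = 1, so the inverse exists.
Extended Euclidean algorithm on (287, 12):
287 = 23 × 12 + 11  ⟹  11 = (1)·287 + (-23)·12
12 = 1 × 11 + 1  ⟹  1 = (-1)·287 + (24)·12
So (24)·12 ≡ 1 (mod 287), i.e. 12^(-1) ≡ 24 (mod 287).
Check: 12 × 24 = 288 ≡ 1 (mod 287)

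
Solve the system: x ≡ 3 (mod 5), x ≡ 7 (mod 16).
23

Using Chinese Remainder Theorem:
M = 5 × 16 = 80
M1 = 16, M2 = 5
y1 = 16^(-1) mod 5 = 1
y2 = 5^(-1) mod 16 = 13
x = (3×16×1 + 7×5×13) mod 80 = 23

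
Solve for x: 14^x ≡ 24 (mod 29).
20

Baby-step giant-step with step n = ⌈√29⌉ = 6.
Baby steps 14^j mod 29 (j:value) for j=0..5: 0:1, 1:14, 2:22, 3:18, 4:20, 5:19.
Giant-step multiplier: 14^(-6) ≡ 14^(28-6) = 14^22 ≡ 6 (mod 29).
Giant steps γ_i = 24·6^i mod 29: γ_0=24, γ_1=28, γ_2=23, γ_3=22 (in table at j=2).
x = i·n + j = 3·6 + 2 = 20.
Check: 14^20 ≡ 24 (mod 29).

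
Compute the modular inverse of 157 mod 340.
13

gcd(157, 340) = 1, so the inverse exists.
Extended Euclidean algorithm on (340, 157):
340 = 2 × 157 + 26  ⟹  26 = (1)·340 + (-2)·157
157 = 6 × 26 + 1  ⟹  1 = (-6)·340 + (13)·157
So (13)·157 ≡ 1 (mod 340), i.e. 157^(-1) ≡ 13 (mod 340).
Check: 157 × 13 = 2041 ≡ 1 (mod 340)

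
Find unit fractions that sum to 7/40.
1/6 + 1/120

Greedy algorithm:
7/40: ceiling(40/7) = 6, use 1/6
1/120: ceiling(120/1) = 120, use 1/120
Result: 7/40 = 1/6 + 1/120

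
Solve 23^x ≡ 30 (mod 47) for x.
17

Baby-step giant-step with step n = ⌈√47⌉ = 7.
Baby steps 23^j mod 47 (j:value) for j=0..6: 0:1, 1:23, 2:12, 3:41, 4:3, 5:22, 6:36.
Giant-step multiplier: 23^(-7) ≡ 23^(46-7) = 23^39 ≡ 13 (mod 47).
Giant steps γ_i = 30·13^i mod 47: γ_0=30, γ_1=14, γ_2=41 (in table at j=3).
x = i·n + j = 2·7 + 3 = 17.
Check: 23^17 ≡ 30 (mod 47).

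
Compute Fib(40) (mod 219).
54

Matrix identity: Q^n = [[F_(n+1), F_n], [F_n, F_(n-1)]] with Q = [[1,1],[1,0]].
n = 40 = 101000₂. Square-and-multiply, entries mod 219:
Q^1 = [[1,1],[1,0]]
Q^2 = (Q^1)² = [[2,1],[1,1]]
Q^5 = (Q^2)²·Q = [[8,5],[5,3]]
Q^10 = (Q^5)² = [[89,55],[55,34]]
Q^20 = (Q^10)² = [[215,195],[195,20]]
Q^40 = (Q^20)² = [[154,54],[54,100]]
F_40 mod 219 = Q^40[0][1] = 54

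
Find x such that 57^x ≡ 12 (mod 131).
42

Baby-step giant-step with step n = ⌈√131⌉ = 12.
Baby steps 57^j mod 131 (j:value) for j=0..11: 0:1, 1:57, 2:105, 3:90, 4:21, 5:18, 6:109, 7:56, 8:48, 9:116, 10:62, 11:128.
Giant-step multiplier: 57^(-12) ≡ 57^(130-12) = 57^118 ≡ 36 (mod 131).
Giant steps γ_i = 12·36^i mod 131: γ_0=12, γ_1=39, γ_2=94, γ_3=109 (in table at j=6).
x = i·n + j = 3·12 + 6 = 42.
Check: 57^42 ≡ 12 (mod 131).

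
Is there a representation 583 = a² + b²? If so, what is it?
Not possible

Factorization: 583 = 11 × 53
By Fermat: n is sum of two squares iff every prime p ≡ 3 (mod 4) appears to even power.
Prime(s) ≡ 3 (mod 4) with odd exponent: [(11, 1)]
Therefore 583 cannot be expressed as a² + b².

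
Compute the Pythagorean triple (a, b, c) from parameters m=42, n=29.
(923, 2436, 2605)

Euclid's formula: a = m² - n², b = 2mn, c = m² + n²
m = 42, n = 29
a = 42² - 29² = 1764 - 841 = 923
b = 2 × 42 × 29 = 2436
c = 42² + 29² = 1764 + 841 = 2605
Verification: 923² + 2436² = 851929 + 5934096 = 6786025 = 2605² ✓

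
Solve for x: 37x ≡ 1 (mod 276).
97

gcd(37, 276) = 1, so the inverse exists.
Extended Euclidean algorithm on (276, 37):
276 = 7 × 37 + 17  ⟹  17 = (1)·276 + (-7)·37
37 = 2 × 17 + 3  ⟹  3 = (-2)·276 + (15)·37
17 = 5 × 3 + 2  ⟹  2 = (11)·276 + (-82)·37
3 = 1 × 2 + 1  ⟹  1 = (-13)·276 + (97)·37
So (97)·37 ≡ 1 (mod 276), i.e. 37^(-1) ≡ 97 (mod 276).
Check: 37 × 97 = 3589 ≡ 1 (mod 276)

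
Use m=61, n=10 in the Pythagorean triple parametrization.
(3621, 1220, 3821)

Euclid's formula: a = m² - n², b = 2mn, c = m² + n²
m = 61, n = 10
a = 61² - 10² = 3721 - 100 = 3621
b = 2 × 61 × 10 = 1220
c = 61² + 10² = 3721 + 100 = 3821
Verification: 3621² + 1220² = 13111641 + 1488400 = 14600041 = 3821² ✓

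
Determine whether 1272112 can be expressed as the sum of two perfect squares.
Not possible

Factorization: 1272112 = 2^4 × 43^3
By Fermat: n is sum of two squares iff every prime p ≡ 3 (mod 4) appears to even power.
Prime(s) ≡ 3 (mod 4) with odd exponent: [(43, 3)]
Therefore 1272112 cannot be expressed as a² + b².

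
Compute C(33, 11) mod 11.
3

Using Lucas' theorem:
Write n=33 and k=11 in base 11:
n in base 11: [3, 0]
k in base 11: [1, 0]
C(33,11) mod 11 = ∏ C(n_i, k_i) mod 11
Digit binomials (mod 11): C(3,1) = 3; C(0,0) = 1
Product: 3 × 1 = 3 ≡ 3 (mod 11)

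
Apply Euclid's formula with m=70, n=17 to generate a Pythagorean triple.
(4611, 2380, 5189)

Euclid's formula: a = m² - n², b = 2mn, c = m² + n²
m = 70, n = 17
a = 70² - 17² = 4900 - 289 = 4611
b = 2 × 70 × 17 = 2380
c = 70² + 17² = 4900 + 289 = 5189
Verification: 4611² + 2380² = 21261321 + 5664400 = 26925721 = 5189² ✓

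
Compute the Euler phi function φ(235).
184

235 = 5 × 47
φ(n) = n × ∏(1 - 1/p) for each prime p dividing n
φ(235) = 235 × (1 - 1/5) × (1 - 1/47) = 184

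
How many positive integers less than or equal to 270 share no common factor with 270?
72

270 = 2 × 3^3 × 5
φ(n) = n × ∏(1 - 1/p) for each prime p dividing n
φ(270) = 270 × (1 - 1/2) × (1 - 1/3) × (1 - 1/5) = 72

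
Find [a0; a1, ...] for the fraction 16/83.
[0; 5, 5, 3]

Euclidean algorithm steps:
16 = 0 × 83 + 16
83 = 5 × 16 + 3
16 = 5 × 3 + 1
3 = 3 × 1 + 0
Continued fraction: [0; 5, 5, 3]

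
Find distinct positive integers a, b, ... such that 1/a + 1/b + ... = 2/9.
1/5 + 1/45

Greedy algorithm:
2/9: ceiling(9/2) = 5, use 1/5
1/45: ceiling(45/1) = 45, use 1/45
Result: 2/9 = 1/5 + 1/45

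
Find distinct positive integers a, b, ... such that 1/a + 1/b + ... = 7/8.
1/2 + 1/3 + 1/24

Greedy algorithm:
7/8: ceiling(8/7) = 2, use 1/2
3/8: ceiling(8/3) = 3, use 1/3
1/24: ceiling(24/1) = 24, use 1/24
Result: 7/8 = 1/2 + 1/3 + 1/24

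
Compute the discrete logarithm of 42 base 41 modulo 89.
34

Baby-step giant-step with step n = ⌈√89⌉ = 10.
Baby steps 41^j mod 89 (j:value) for j=0..9: 0:1, 1:41, 2:79, 3:35, 4:11, 5:6, 6:68, 7:29, 8:32, 9:66.
Giant-step multiplier: 41^(-10) ≡ 41^(88-10) = 41^78 ≡ 47 (mod 89).
Giant steps γ_i = 42·47^i mod 89: γ_0=42, γ_1=16, γ_2=40, γ_3=11 (in table at j=4).
x = i·n + j = 3·10 + 4 = 34.
Check: 41^34 ≡ 42 (mod 89).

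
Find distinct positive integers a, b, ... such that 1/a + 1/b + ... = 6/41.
1/7 + 1/287

Greedy algorithm:
6/41: ceiling(41/6) = 7, use 1/7
1/287: ceiling(287/1) = 287, use 1/287
Result: 6/41 = 1/7 + 1/287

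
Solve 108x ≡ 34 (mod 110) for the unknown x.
x ≡ 38 (mod 55)

gcd(108, 110) = 2, which divides 34, so solutions exist.
Divide through by 2: 54x ≡ 17 (mod 55).
Find 54^(-1) mod 55 by the extended Euclidean algorithm:
55 = 1 × 54 + 1  ⟹  1 = (1)·55 + (-1)·54
So (-1)·54 ≡ 1 (mod 55), i.e. 54^(-1) ≡ -1 ≡ 54 (mod 55).
x ≡ 54 × 17 = 918 ≡ 38 (mod 55).
Check: 108 × 38 = 4104 ≡ 34 (mod 110).
x ≡ 38 (mod 55), giving 2 solutions mod 110.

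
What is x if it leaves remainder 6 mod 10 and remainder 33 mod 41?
156

Using Chinese Remainder Theorem:
M = 10 × 41 = 410
M1 = 41, M2 = 10
y1 = 41^(-1) mod 10 = 1
y2 = 10^(-1) mod 41 = 37
x = (6×41×1 + 33×10×37) mod 410 = 156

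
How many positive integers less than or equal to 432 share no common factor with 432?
144

432 = 2^4 × 3^3
φ(n) = n × ∏(1 - 1/p) for each prime p dividing n
φ(432) = 432 × (1 - 1/2) × (1 - 1/3) = 144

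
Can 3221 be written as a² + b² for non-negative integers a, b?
14² + 55² (a=14, b=55)

Factorization: 3221 = 3221
By Fermat: n is sum of two squares iff every prime p ≡ 3 (mod 4) appears to even power.
All primes ≡ 3 (mod 4) appear to even power.
Search a = 0, 1, 2, … for 3221 - a² a perfect square: first hit at a = 14: 3221 - 196 = 3025 = 55².
3221 = 14² + 55² = 196 + 3025 ✓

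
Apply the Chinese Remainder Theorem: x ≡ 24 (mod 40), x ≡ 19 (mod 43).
664

Using Chinese Remainder Theorem:
M = 40 × 43 = 1720
M1 = 43, M2 = 40
y1 = 43^(-1) mod 40 = 27
y2 = 40^(-1) mod 43 = 14
x = (24×43×27 + 19×40×14) mod 1720 = 664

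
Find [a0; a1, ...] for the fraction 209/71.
[2; 1, 16, 1, 3]

Euclidean algorithm steps:
209 = 2 × 71 + 67
71 = 1 × 67 + 4
67 = 16 × 4 + 3
4 = 1 × 3 + 1
3 = 3 × 1 + 0
Continued fraction: [2; 1, 16, 1, 3]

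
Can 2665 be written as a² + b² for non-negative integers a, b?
8² + 51² (a=8, b=51)

Factorization: 2665 = 5 × 13 × 41
By Fermat: n is sum of two squares iff every prime p ≡ 3 (mod 4) appears to even power.
All primes ≡ 3 (mod 4) appear to even power.
Search a = 0, 1, 2, … for 2665 - a² a perfect square: first hit at a = 8: 2665 - 64 = 2601 = 51².
2665 = 8² + 51² = 64 + 2601 ✓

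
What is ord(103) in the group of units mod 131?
130

131 is prime, so ord(103) divides φ(131) = 130.
Divisors of 130: 1, 2, 5, 10, 13, 26, 65, 130.
Repeated squaring: 103^1 ≡ 103, 103^2 ≡ 129, 103^4 ≡ 4, 103^8 ≡ 16, 103^16 ≡ 125, 103^32 ≡ 36, 103^64 ≡ 117, 103^128 ≡ 65 (mod 131).
Test 103^d mod 131 for each divisor d in increasing order:
103^1 ≡ 103
103^2 ≡ 129
103^5 = 103^4·103^1 ≡ 19
103^10 = 103^8·103^2 ≡ 99
103^13 = 103^8·103^4·103^1 ≡ 42
103^26 = 103^16·103^8·103^2 ≡ 61
103^65 = 103^64·103^1 ≡ 130
103^130 = 103^128·103^2 ≡ 1  ← first divisor giving 1
The order is 130.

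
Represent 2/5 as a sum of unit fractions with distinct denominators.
1/3 + 1/15

Greedy algorithm:
2/5: ceiling(5/2) = 3, use 1/3
1/15: ceiling(15/1) = 15, use 1/15
Result: 2/5 = 1/3 + 1/15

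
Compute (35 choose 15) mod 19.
16

Using Lucas' theorem:
Write n=35 and k=15 in base 19:
n in base 19: [1, 16]
k in base 19: [0, 15]
C(35,15) mod 19 = ∏ C(n_i, k_i) mod 19
Digit binomials (mod 19): C(1,0) = 1; C(16,15) = 16
Product: 1 × 16 = 16 ≡ 16 (mod 19)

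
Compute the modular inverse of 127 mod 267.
82

gcd(127, 267) = 1, so the inverse exists.
Extended Euclidean algorithm on (267, 127):
267 = 2 × 127 + 13  ⟹  13 = (1)·267 + (-2)·127
127 = 9 × 13 + 10  ⟹  10 = (-9)·267 + (19)·127
13 = 1 × 10 + 3  ⟹  3 = (10)·267 + (-21)·127
10 = 3 × 3 + 1  ⟹  1 = (-39)·267 + (82)·127
So (82)·127 ≡ 1 (mod 267), i.e. 127^(-1) ≡ 82 (mod 267).
Check: 127 × 82 = 10414 ≡ 1 (mod 267)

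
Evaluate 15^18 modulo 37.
36

Repeated squaring. Binary of 18 = 10010.
15^1 ≡ 15 (mod 37); 15^2 ≡ 3 (mod 37); 15^4 ≡ 9 (mod 37); 15^8 ≡ 7 (mod 37); 15^16 ≡ 12 (mod 37)
15^18 = 15^2 × 15^16 ≡ 36 (mod 37)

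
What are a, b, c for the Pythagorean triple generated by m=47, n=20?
(1809, 1880, 2609)

Euclid's formula: a = m² - n², b = 2mn, c = m² + n²
m = 47, n = 20
a = 47² - 20² = 2209 - 400 = 1809
b = 2 × 47 × 20 = 1880
c = 47² + 20² = 2209 + 400 = 2609
Verification: 1809² + 1880² = 3272481 + 3534400 = 6806881 = 2609² ✓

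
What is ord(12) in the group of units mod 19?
6

19 is prime, so ord(12) divides φ(19) = 18.
Divisors of 18: 1, 2, 3, 6, 9, 18.
Repeated squaring: 12^1 ≡ 12, 12^2 ≡ 11, 12^4 ≡ 7, 12^8 ≡ 11, 12^16 ≡ 7 (mod 19).
Test 12^d mod 19 for each divisor d in increasing order:
12^1 ≡ 12
12^2 ≡ 11
12^3 = 12^2·12^1 ≡ 18
12^6 = 12^4·12^2 ≡ 1  ← first divisor giving 1
The order is 6.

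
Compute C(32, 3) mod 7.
4

Using Lucas' theorem:
Write n=32 and k=3 in base 7:
n in base 7: [4, 4]
k in base 7: [0, 3]
C(32,3) mod 7 = ∏ C(n_i, k_i) mod 7
Digit binomials (mod 7): C(4,0) = 1; C(4,3) = 4
Product: 1 × 4 = 4 ≡ 4 (mod 7)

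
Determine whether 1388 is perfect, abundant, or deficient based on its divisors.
deficient

Proper divisors of 1388: sum = 1 + 2 + 4 + 347 + 694 = 1048
Since 1048 < 1388, 1388 is deficient.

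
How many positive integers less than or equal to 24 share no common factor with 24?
8

24 = 2^3 × 3
φ(n) = n × ∏(1 - 1/p) for each prime p dividing n
φ(24) = 24 × (1 - 1/2) × (1 - 1/3) = 8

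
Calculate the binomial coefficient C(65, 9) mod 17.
13

Using Lucas' theorem:
Write n=65 and k=9 in base 17:
n in base 17: [3, 14]
k in base 17: [0, 9]
C(65,9) mod 17 = ∏ C(n_i, k_i) mod 17
Digit binomials (mod 17): C(3,0) = 1; C(14,9) = 2002 ≡ 13
Product: 1 × 13 = 13 ≡ 13 (mod 17)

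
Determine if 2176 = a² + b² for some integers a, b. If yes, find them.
24² + 40² (a=24, b=40)

Factorization: 2176 = 2^7 × 17
By Fermat: n is sum of two squares iff every prime p ≡ 3 (mod 4) appears to even power.
All primes ≡ 3 (mod 4) appear to even power.
Search a = 0, 1, 2, … for 2176 - a² a perfect square: first hit at a = 24: 2176 - 576 = 1600 = 40².
2176 = 24² + 40² = 576 + 1600 ✓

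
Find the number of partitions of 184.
980462880430

p(n) counts ways to write n as a sum of positive integers (order ignored).
Euler's pentagonal recurrence: p(k) = p(k-1) + p(k-2) - p(k-5) - p(k-7) + p(k-12) + p(k-15) - ... (offsets j(3j∓1)/2, signs ++--, p(0)=1, p(<0)=0).
DP table for k = 0..183: p(0)=1, p(1)=1, p(2)=2, p(3)=3, p(4)=5, p(5)=7, p(6)=11, p(7)=15, p(8)=22, p(9)=30, p(10)=42, p(11)=56, p(12)=77, p(13)=101, p(14)=135, p(15)=176, p(16)=231, p(17)=297, p(18)=385, p(19)=490, p(20)=627, p(21)=792, p(22)=1002, p(23)=1255, p(24)=1575, p(25)=1958, p(26)=2436, p(27)=3010, p(28)=3718, p(29)=4565, p(30)=5604, p(31)=6842, p(32)=8349, p(33)=10143, p(34)=12310, p(35)=14883, p(36)=17977, p(37)=21637, p(38)=26015, p(39)=31185, p(40)=37338, p(41)=44583, p(42)=53174, p(43)=63261, p(44)=75175, p(45)=89134, p(46)=105558, p(47)=124754, p(48)=147273, p(49)=173525, p(50)=204226, p(51)=239943, p(52)=281589, p(53)=329931, p(54)=386155, p(55)=451276, p(56)=526823, p(57)=614154, p(58)=715220, p(59)=831820, p(60)=966467, p(61)=1121505, p(62)=1300156, p(63)=1505499, p(64)=1741630, p(65)=2012558, p(66)=2323520, p(67)=2679689, p(68)=3087735, p(69)=3554345, p(70)=4087968, p(71)=4697205, p(72)=5392783, p(73)=6185689, p(74)=7089500, p(75)=8118264, p(76)=9289091, p(77)=10619863, p(78)=12132164, p(79)=13848650, p(80)=15796476, p(81)=18004327, p(82)=20506255, p(83)=23338469, p(84)=26543660, p(85)=30167357, p(86)=34262962, p(87)=38887673, p(88)=44108109, p(89)=49995925, p(90)=56634173, p(91)=64112359, p(92)=72533807, p(93)=82010177, p(94)=92669720, p(95)=104651419, p(96)=118114304, p(97)=133230930, p(98)=150198136, p(99)=169229875, p(100)=190569292, p(101)=214481126, p(102)=241265379, p(103)=271248950, p(104)=304801365, p(105)=342325709, p(106)=384276336, p(107)=431149389, p(108)=483502844, p(109)=541946240, p(110)=607163746, p(111)=679903203, p(112)=761002156, p(113)=851376628, p(114)=952050665, p(115)=1064144451, p(116)=1188908248, p(117)=1327710076, p(118)=1482074143, p(119)=1653668665, p(120)=1844349560, p(121)=2056148051, p(122)=2291320912, p(123)=2552338241, p(124)=2841940500, p(125)=3163127352, p(126)=3519222692, p(127)=3913864295, p(128)=4351078600, p(129)=4835271870, p(130)=5371315400, p(131)=5964539504, p(132)=6620830889, p(133)=7346629512, p(134)=8149040695, p(135)=9035836076, p(136)=10015581680, p(137)=11097645016, p(138)=12292341831, p(139)=13610949895, p(140)=15065878135, p(141)=16670689208, p(142)=18440293320, p(143)=20390982757, p(144)=22540654445, p(145)=24908858009, p(146)=27517052599, p(147)=30388671978, p(148)=33549419497, p(149)=37027355200, p(150)=40853235313, p(151)=45060624582, p(152)=49686288421, p(153)=54770336324, p(154)=60356673280, p(155)=66493182097, p(156)=73232243759, p(157)=80630964769, p(158)=88751778802, p(159)=97662728555, p(160)=107438159466, p(161)=118159068427, p(162)=129913904637, p(163)=142798995930, p(164)=156919475295, p(165)=172389800255, p(166)=189334822579, p(167)=207890420102, p(168)=228204732751, p(169)=250438925115, p(170)=274768617130, p(171)=301384802048, p(172)=330495499613, p(173)=362326859895, p(174)=397125074750, p(175)=435157697830, p(176)=476715857290, p(177)=522115831195, p(178)=571701605655, p(179)=625846753120, p(180)=684957390936, p(181)=749474411781, p(182)=819876908323, p(183)=896684817527.
Final step: p(184) = p(183) + p(182) - p(179) - p(177) + p(172) + p(169) - p(162) - p(158) + p(149) + p(144) - p(133) - p(127) + p(114) + p(107) - p(92) - p(84) + p(67) + p(58) - p(39) - p(29) + p(8)
= 896684817527 + 819876908323 - 625846753120 - 522115831195 + 330495499613 + 250438925115 - 129913904637 - 88751778802 + 37027355200 + 22540654445 - 7346629512 - 3913864295 + 952050665 + 431149389 - 72533807 - 26543660 + 2679689 + 715220 - 31185 - 4565 + 22
= 980462880430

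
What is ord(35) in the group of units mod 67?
33

67 is prime, so ord(35) divides φ(67) = 66.
Divisors of 66: 1, 2, 3, 6, 11, 22, 33, 66.
Repeated squaring: 35^1 ≡ 35, 35^2 ≡ 19, 35^4 ≡ 26, 35^8 ≡ 6, 35^16 ≡ 36, 35^32 ≡ 23, 35^64 ≡ 60 (mod 67).
Test 35^d mod 67 for each divisor d in increasing order:
35^1 ≡ 35
35^2 ≡ 19
35^3 = 35^2·35^1 ≡ 62
35^6 = 35^4·35^2 ≡ 25
35^11 = 35^8·35^2·35^1 ≡ 37
35^22 = 35^16·35^4·35^2 ≡ 29
35^33 = 35^32·35^1 ≡ 1  ← first divisor giving 1
The order is 33.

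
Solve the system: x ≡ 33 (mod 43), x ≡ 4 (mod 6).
76

Using Chinese Remainder Theorem:
M = 43 × 6 = 258
M1 = 6, M2 = 43
y1 = 6^(-1) mod 43 = 36
y2 = 43^(-1) mod 6 = 1
x = (33×6×36 + 4×43×1) mod 258 = 76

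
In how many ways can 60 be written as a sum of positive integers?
966467

p(n) counts ways to write n as a sum of positive integers (order ignored).
Euler's pentagonal recurrence: p(k) = p(k-1) + p(k-2) - p(k-5) - p(k-7) + p(k-12) + p(k-15) - ... (offsets j(3j∓1)/2, signs ++--, p(0)=1, p(<0)=0).
DP table for k = 0..59: p(0)=1, p(1)=1, p(2)=2, p(3)=3, p(4)=5, p(5)=7, p(6)=11, p(7)=15, p(8)=22, p(9)=30, p(10)=42, p(11)=56, p(12)=77, p(13)=101, p(14)=135, p(15)=176, p(16)=231, p(17)=297, p(18)=385, p(19)=490, p(20)=627, p(21)=792, p(22)=1002, p(23)=1255, p(24)=1575, p(25)=1958, p(26)=2436, p(27)=3010, p(28)=3718, p(29)=4565, p(30)=5604, p(31)=6842, p(32)=8349, p(33)=10143, p(34)=12310, p(35)=14883, p(36)=17977, p(37)=21637, p(38)=26015, p(39)=31185, p(40)=37338, p(41)=44583, p(42)=53174, p(43)=63261, p(44)=75175, p(45)=89134, p(46)=105558, p(47)=124754, p(48)=147273, p(49)=173525, p(50)=204226, p(51)=239943, p(52)=281589, p(53)=329931, p(54)=386155, p(55)=451276, p(56)=526823, p(57)=614154, p(58)=715220, p(59)=831820.
Final step: p(60) = p(59) + p(58) - p(55) - p(53) + p(48) + p(45) - p(38) - p(34) + p(25) + p(20) - p(9) - p(3)
= 831820 + 715220 - 451276 - 329931 + 147273 + 89134 - 26015 - 12310 + 1958 + 627 - 30 - 3
= 966467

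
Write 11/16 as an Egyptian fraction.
1/2 + 1/6 + 1/48

Greedy algorithm:
11/16: ceiling(16/11) = 2, use 1/2
3/16: ceiling(16/3) = 6, use 1/6
1/48: ceiling(48/1) = 48, use 1/48
Result: 11/16 = 1/2 + 1/6 + 1/48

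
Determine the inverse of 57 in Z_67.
20

gcd(57, 67) = 1, so the inverse exists.
Extended Euclidean algorithm on (67, 57):
67 = 1 × 57 + 10  ⟹  10 = (1)·67 + (-1)·57
57 = 5 × 10 + 7  ⟹  7 = (-5)·67 + (6)·57
10 = 1 × 7 + 3  ⟹  3 = (6)·67 + (-7)·57
7 = 2 × 3 + 1  ⟹  1 = (-17)·67 + (20)·57
So (20)·57 ≡ 1 (mod 67), i.e. 57^(-1) ≡ 20 (mod 67).
Check: 57 × 20 = 1140 ≡ 1 (mod 67)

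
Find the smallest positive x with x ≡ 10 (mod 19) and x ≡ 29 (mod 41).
29

Using Chinese Remainder Theorem:
M = 19 × 41 = 779
M1 = 41, M2 = 19
y1 = 41^(-1) mod 19 = 13
y2 = 19^(-1) mod 41 = 13
x = (10×41×13 + 29×19×13) mod 779 = 29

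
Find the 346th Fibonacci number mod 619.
85

Matrix identity: Q^n = [[F_(n+1), F_n], [F_n, F_(n-1)]] with Q = [[1,1],[1,0]].
n = 346 = 101011010₂. Square-and-multiply, entries mod 619:
Q^1 = [[1,1],[1,0]]
Q^2 = (Q^1)² = [[2,1],[1,1]]
Q^5 = (Q^2)²·Q = [[8,5],[5,3]]
Q^10 = (Q^5)² = [[89,55],[55,34]]
Q^21 = (Q^10)²·Q = [[379,423],[423,575]]
Q^43 = (Q^21)²·Q = [[25,71],[71,573]]
Q^86 = (Q^43)² = [[95,366],[366,348]]
Q^173 = (Q^86)²·Q = [[571,611],[611,579]]
Q^346 = (Q^173)² = [[511,85],[85,426]]
F_346 mod 619 = Q^346[0][1] = 85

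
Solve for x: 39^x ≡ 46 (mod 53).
20

Baby-step giant-step with step n = ⌈√53⌉ = 8.
Baby steps 39^j mod 53 (j:value) for j=0..7: 0:1, 1:39, 2:37, 3:12, 4:44, 5:20, 6:38, 7:51.
Giant-step multiplier: 39^(-8) ≡ 39^(52-8) = 39^44 ≡ 36 (mod 53).
Giant steps γ_i = 46·36^i mod 53: γ_0=46, γ_1=13, γ_2=44 (in table at j=4).
x = i·n + j = 2·8 + 4 = 20.
Check: 39^20 ≡ 46 (mod 53).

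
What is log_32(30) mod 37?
10

Baby-step giant-step with step n = ⌈√37⌉ = 7.
Baby steps 32^j mod 37 (j:value) for j=0..6: 0:1, 1:32, 2:25, 3:23, 4:33, 5:20, 6:11.
Giant-step multiplier: 32^(-7) ≡ 32^(36-7) = 32^29 ≡ 2 (mod 37).
Giant steps γ_i = 30·2^i mod 37: γ_0=30, γ_1=23 (in table at j=3).
x = i·n + j = 1·7 + 3 = 10.
Check: 32^10 ≡ 30 (mod 37).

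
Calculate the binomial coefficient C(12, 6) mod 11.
0

Using Lucas' theorem:
Write n=12 and k=6 in base 11:
n in base 11: [1, 1]
k in base 11: [0, 6]
C(12,6) mod 11 = ∏ C(n_i, k_i) mod 11
Digit binomials (mod 11): C(1,0) = 1; C(1,6) = 0 (k_i > n_i)
Product: 1 × 0 = 0 ≡ 0 (mod 11)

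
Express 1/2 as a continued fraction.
[0; 2]

Euclidean algorithm steps:
1 = 0 × 2 + 1
2 = 2 × 1 + 0
Continued fraction: [0; 2]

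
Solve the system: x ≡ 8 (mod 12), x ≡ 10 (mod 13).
140

Using Chinese Remainder Theorem:
M = 12 × 13 = 156
M1 = 13, M2 = 12
y1 = 13^(-1) mod 12 = 1
y2 = 12^(-1) mod 13 = 12
x = (8×13×1 + 10×12×12) mod 156 = 140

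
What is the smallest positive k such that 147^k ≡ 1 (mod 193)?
48

193 is prime, so ord(147) divides φ(193) = 192.
Divisors of 192: 1, 2, 3, 4, 6, 8, 12, 16, 24, 32, 48, 64, 96, 192.
Repeated squaring: 147^1 ≡ 147, 147^2 ≡ 186, 147^4 ≡ 49, 147^8 ≡ 85, 147^16 ≡ 84, 147^32 ≡ 108, 147^64 ≡ 84, 147^128 ≡ 108 (mod 193).
Test 147^d mod 193 for each divisor d in increasing order:
147^1 ≡ 147
147^2 ≡ 186
147^3 = 147^2·147^1 ≡ 129
147^4 ≡ 49
147^6 = 147^4·147^2 ≡ 43
147^8 ≡ 85
147^12 = 147^8·147^4 ≡ 112
147^16 ≡ 84
147^24 = 147^16·147^8 ≡ 192
147^32 ≡ 108
147^48 = 147^32·147^16 ≡ 1  ← first divisor giving 1
The order is 48.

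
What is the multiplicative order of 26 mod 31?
6

31 is prime, so ord(26) divides φ(31) = 30.
Divisors of 30: 1, 2, 3, 5, 6, 10, 15, 30.
Repeated squaring: 26^1 ≡ 26, 26^2 ≡ 25, 26^4 ≡ 5, 26^8 ≡ 25, 26^16 ≡ 5 (mod 31).
Test 26^d mod 31 for each divisor d in increasing order:
26^1 ≡ 26
26^2 ≡ 25
26^3 = 26^2·26^1 ≡ 30
26^5 = 26^4·26^1 ≡ 6
26^6 = 26^4·26^2 ≡ 1  ← first divisor giving 1
The order is 6.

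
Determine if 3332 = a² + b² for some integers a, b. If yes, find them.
14² + 56² (a=14, b=56)

Factorization: 3332 = 2^2 × 7^2 × 17
By Fermat: n is sum of two squares iff every prime p ≡ 3 (mod 4) appears to even power.
All primes ≡ 3 (mod 4) appear to even power.
Search a = 0, 1, 2, … for 3332 - a² a perfect square: first hit at a = 14: 3332 - 196 = 3136 = 56².
3332 = 14² + 56² = 196 + 3136 ✓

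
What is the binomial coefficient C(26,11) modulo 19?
0

Using Lucas' theorem:
Write n=26 and k=11 in base 19:
n in base 19: [1, 7]
k in base 19: [0, 11]
C(26,11) mod 19 = ∏ C(n_i, k_i) mod 19
Digit binomials (mod 19): C(1,0) = 1; C(7,11) = 0 (k_i > n_i)
Product: 1 × 0 = 0 ≡ 0 (mod 19)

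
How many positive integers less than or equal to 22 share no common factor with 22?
10

22 = 2 × 11
φ(n) = n × ∏(1 - 1/p) for each prime p dividing n
φ(22) = 22 × (1 - 1/2) × (1 - 1/11) = 10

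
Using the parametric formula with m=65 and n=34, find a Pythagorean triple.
(3069, 4420, 5381)

Euclid's formula: a = m² - n², b = 2mn, c = m² + n²
m = 65, n = 34
a = 65² - 34² = 4225 - 1156 = 3069
b = 2 × 65 × 34 = 4420
c = 65² + 34² = 4225 + 1156 = 5381
Verification: 3069² + 4420² = 9418761 + 19536400 = 28955161 = 5381² ✓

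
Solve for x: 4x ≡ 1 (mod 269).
202

gcd(4, 269) = 1, so the inverse exists.
Extended Euclidean algorithm on (269, 4):
269 = 67 × 4 + 1  ⟹  1 = (1)·269 + (-67)·4
So (-67)·4 ≡ 1 (mod 269), i.e. 4^(-1) ≡ -67 ≡ 202 (mod 269).
Check: 4 × 202 = 808 ≡ 1 (mod 269)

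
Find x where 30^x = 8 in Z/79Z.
6

Baby-step giant-step with step n = ⌈√79⌉ = 9.
Baby steps 30^j mod 79 (j:value) for j=0..8: 0:1, 1:30, 2:31, 3:61, 4:13, 5:74, 6:8, 7:3, 8:11.
h = 8 is already in the table at j=6, so x = 6.
Check: 30^6 ≡ 8 (mod 79).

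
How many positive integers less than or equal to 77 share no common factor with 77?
60

77 = 7 × 11
φ(n) = n × ∏(1 - 1/p) for each prime p dividing n
φ(77) = 77 × (1 - 1/7) × (1 - 1/11) = 60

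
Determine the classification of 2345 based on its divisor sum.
deficient

Proper divisors of 2345: sum = 1 + 5 + 7 + 35 + 67 + 335 + 469 = 919
Since 919 < 2345, 2345 is deficient.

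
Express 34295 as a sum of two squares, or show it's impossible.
Not possible

Factorization: 34295 = 5 × 19^3
By Fermat: n is sum of two squares iff every prime p ≡ 3 (mod 4) appears to even power.
Prime(s) ≡ 3 (mod 4) with odd exponent: [(19, 3)]
Therefore 34295 cannot be expressed as a² + b².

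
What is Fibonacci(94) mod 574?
377

Matrix identity: Q^n = [[F_(n+1), F_n], [F_n, F_(n-1)]] with Q = [[1,1],[1,0]].
n = 94 = 1011110₂. Square-and-multiply, entries mod 574:
Q^1 = [[1,1],[1,0]]
Q^2 = (Q^1)² = [[2,1],[1,1]]
Q^5 = (Q^2)²·Q = [[8,5],[5,3]]
Q^11 = (Q^5)²·Q = [[144,89],[89,55]]
Q^23 = (Q^11)²·Q = [[448,531],[531,491]]
Q^47 = (Q^23)²·Q = [[308,505],[505,377]]
Q^94 = (Q^47)² = [[323,377],[377,520]]
F_94 mod 574 = Q^94[0][1] = 377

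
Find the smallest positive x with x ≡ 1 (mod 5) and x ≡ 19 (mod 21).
61

Using Chinese Remainder Theorem:
M = 5 × 21 = 105
M1 = 21, M2 = 5
y1 = 21^(-1) mod 5 = 1
y2 = 5^(-1) mod 21 = 17
x = (1×21×1 + 19×5×17) mod 105 = 61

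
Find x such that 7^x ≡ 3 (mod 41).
25

Baby-step giant-step with step n = ⌈√41⌉ = 7.
Baby steps 7^j mod 41 (j:value) for j=0..6: 0:1, 1:7, 2:8, 3:15, 4:23, 5:38, 6:20.
Giant-step multiplier: 7^(-7) ≡ 7^(40-7) = 7^33 ≡ 29 (mod 41).
Giant steps γ_i = 3·29^i mod 41: γ_0=3, γ_1=5, γ_2=22, γ_3=23 (in table at j=4).
x = i·n + j = 3·7 + 4 = 25.
Check: 7^25 ≡ 3 (mod 41).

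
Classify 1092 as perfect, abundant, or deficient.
abundant

Proper divisors of 1092: sum = 1 + 2 + 3 + 4 + 6 + 7 + 12 + 13 + ... + 182 + 273 + 364 + 546 (23 divisors) = 2044
Since 2044 > 1092, 1092 is abundant.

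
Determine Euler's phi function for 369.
240

369 = 3^2 × 41
φ(n) = n × ∏(1 - 1/p) for each prime p dividing n
φ(369) = 369 × (1 - 1/3) × (1 - 1/41) = 240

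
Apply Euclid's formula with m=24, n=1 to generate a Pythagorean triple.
(575, 48, 577)

Euclid's formula: a = m² - n², b = 2mn, c = m² + n²
m = 24, n = 1
a = 24² - 1² = 576 - 1 = 575
b = 2 × 24 × 1 = 48
c = 24² + 1² = 576 + 1 = 577
Verification: 575² + 48² = 330625 + 2304 = 332929 = 577² ✓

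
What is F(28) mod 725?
261

Matrix identity: Q^n = [[F_(n+1), F_n], [F_n, F_(n-1)]] with Q = [[1,1],[1,0]].
n = 28 = 11100₂. Square-and-multiply, entries mod 725:
Q^1 = [[1,1],[1,0]]
Q^3 = (Q^1)²·Q = [[3,2],[2,1]]
Q^7 = (Q^3)²·Q = [[21,13],[13,8]]
Q^14 = (Q^7)² = [[610,377],[377,233]]
Q^28 = (Q^14)² = [[204,261],[261,668]]
F_28 mod 725 = Q^28[0][1] = 261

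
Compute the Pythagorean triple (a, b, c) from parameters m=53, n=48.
(505, 5088, 5113)

Euclid's formula: a = m² - n², b = 2mn, c = m² + n²
m = 53, n = 48
a = 53² - 48² = 2809 - 2304 = 505
b = 2 × 53 × 48 = 5088
c = 53² + 48² = 2809 + 2304 = 5113
Verification: 505² + 5088² = 255025 + 25887744 = 26142769 = 5113² ✓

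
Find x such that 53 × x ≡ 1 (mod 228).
185

gcd(53, 228) = 1, so the inverse exists.
Extended Euclidean algorithm on (228, 53):
228 = 4 × 53 + 16  ⟹  16 = (1)·228 + (-4)·53
53 = 3 × 16 + 5  ⟹  5 = (-3)·228 + (13)·53
16 = 3 × 5 + 1  ⟹  1 = (10)·228 + (-43)·53
So (-43)·53 ≡ 1 (mod 228), i.e. 53^(-1) ≡ -43 ≡ 185 (mod 228).
Check: 53 × 185 = 9805 ≡ 1 (mod 228)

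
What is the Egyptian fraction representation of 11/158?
1/15 + 1/339 + 1/267810

Greedy algorithm:
11/158: ceiling(158/11) = 15, use 1/15
7/2370: ceiling(2370/7) = 339, use 1/339
1/267810: ceiling(267810/1) = 267810, use 1/267810
Result: 11/158 = 1/15 + 1/339 + 1/267810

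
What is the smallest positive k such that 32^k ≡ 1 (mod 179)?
178

179 is prime, so ord(32) divides φ(179) = 178.
Divisors of 178: 1, 2, 89, 178.
Repeated squaring: 32^1 ≡ 32, 32^2 ≡ 129, 32^4 ≡ 173, 32^8 ≡ 36, 32^16 ≡ 43, 32^32 ≡ 59, 32^64 ≡ 80, 32^128 ≡ 135 (mod 179).
Test 32^d mod 179 for each divisor d in increasing order:
32^1 ≡ 32
32^2 ≡ 129
32^89 = 32^64·32^16·32^8·32^1 ≡ 178
32^178 = 32^128·32^32·32^16·32^2 ≡ 1  ← first divisor giving 1
The order is 178.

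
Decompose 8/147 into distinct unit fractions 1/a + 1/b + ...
1/19 + 1/559 + 1/780644 + 1/1218809328828

Greedy algorithm:
8/147: ceiling(147/8) = 19, use 1/19
5/2793: ceiling(2793/5) = 559, use 1/559
2/1561287: ceiling(1561287/2) = 780644, use 1/780644
1/1218809328828: ceiling(1218809328828/1) = 1218809328828, use 1/1218809328828
Result: 8/147 = 1/19 + 1/559 + 1/780644 + 1/1218809328828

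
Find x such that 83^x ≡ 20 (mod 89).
6

Baby-step giant-step with step n = ⌈√89⌉ = 10.
Baby steps 83^j mod 89 (j:value) for j=0..9: 0:1, 1:83, 2:36, 3:51, 4:50, 5:56, 6:20, 7:58, 8:8, 9:41.
h = 20 is already in the table at j=6, so x = 6.
Check: 83^6 ≡ 20 (mod 89).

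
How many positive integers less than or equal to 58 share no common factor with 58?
28

58 = 2 × 29
φ(n) = n × ∏(1 - 1/p) for each prime p dividing n
φ(58) = 58 × (1 - 1/2) × (1 - 1/29) = 28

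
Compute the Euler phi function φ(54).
18

54 = 2 × 3^3
φ(n) = n × ∏(1 - 1/p) for each prime p dividing n
φ(54) = 54 × (1 - 1/2) × (1 - 1/3) = 18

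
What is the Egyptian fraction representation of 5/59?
1/12 + 1/708

Greedy algorithm:
5/59: ceiling(59/5) = 12, use 1/12
1/708: ceiling(708/1) = 708, use 1/708
Result: 5/59 = 1/12 + 1/708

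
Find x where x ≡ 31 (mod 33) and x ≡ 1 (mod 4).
97

Using Chinese Remainder Theorem:
M = 33 × 4 = 132
M1 = 4, M2 = 33
y1 = 4^(-1) mod 33 = 25
y2 = 33^(-1) mod 4 = 1
x = (31×4×25 + 1×33×1) mod 132 = 97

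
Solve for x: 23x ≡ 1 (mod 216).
47

gcd(23, 216) = 1, so the inverse exists.
Extended Euclidean algorithm on (216, 23):
216 = 9 × 23 + 9  ⟹  9 = (1)·216 + (-9)·23
23 = 2 × 9 + 5  ⟹  5 = (-2)·216 + (19)·23
9 = 1 × 5 + 4  ⟹  4 = (3)·216 + (-28)·23
5 = 1 × 4 + 1  ⟹  1 = (-5)·216 + (47)·23
So (47)·23 ≡ 1 (mod 216), i.e. 23^(-1) ≡ 47 (mod 216).
Check: 23 × 47 = 1081 ≡ 1 (mod 216)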